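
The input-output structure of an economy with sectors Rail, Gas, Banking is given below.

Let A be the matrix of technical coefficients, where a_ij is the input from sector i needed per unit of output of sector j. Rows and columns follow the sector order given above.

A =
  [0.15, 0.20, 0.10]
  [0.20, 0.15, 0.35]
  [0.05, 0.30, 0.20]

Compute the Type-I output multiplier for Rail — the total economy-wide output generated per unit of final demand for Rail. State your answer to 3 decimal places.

m_R = 1.930

I − A =
  [   0.85    -0.20    -0.10]
  [  -0.20     0.85    -0.35]
  [  -0.05    -0.30     0.80]
Cofactors of I−A, C_ij = (−1)^(i+j)·(minor ij) (rows/columns in the sector order above):
  C_11 = (0.85)(0.80) − (-0.35)(-0.30) = 0.5750
  C_12 = −[(-0.20)(0.80) − (-0.35)(-0.05)] = 0.1775
  C_13 = (-0.20)(-0.30) − (0.85)(-0.05) = 0.1025
  C_21 = −[(-0.20)(0.80) − (-0.10)(-0.30)] = 0.1900
  C_22 = (0.85)(0.80) − (-0.10)(-0.05) = 0.6750
  C_23 = −[(0.85)(-0.30) − (-0.20)(-0.05)] = 0.2650
  C_31 = (-0.20)(-0.35) − (-0.10)(0.85) = 0.1550
  C_32 = −[(0.85)(-0.35) − (-0.10)(-0.20)] = 0.3175
  C_33 = (0.85)(0.85) − (-0.20)(-0.20) = 0.6825
det(I−A) = Σ_j (I−A)_1j·C_1j = (0.85)(0.5750) + (-0.20)(0.1775) + (-0.10)(0.1025) = 0.4430
adj(I−A) = Cᵀ =
  [ 0.5750   0.1900   0.1550]
  [ 0.1775   0.6750   0.3175]
  [ 0.1025   0.2650   0.6825]
(I − A)⁻¹ = adj(I−A) / det(I−A) ≈
  [   1.2980     0.4289     0.3499]
  [   0.4007     1.5237     0.7167]
  [   0.2314     0.5982     1.5406]
The output multiplier for sector j is the column-j sum of the Leontief inverse (I − A)⁻¹ = adj(I−A) / det(I−A).
Column R of adj(I−A): (0.5750, 0.1775, 0.1025); det(I−A) = 0.4430.
m_R = (0.5750 + 0.1775 + 0.1025) / 0.4430 = 0.855 / 0.4430 ≈ 1.930.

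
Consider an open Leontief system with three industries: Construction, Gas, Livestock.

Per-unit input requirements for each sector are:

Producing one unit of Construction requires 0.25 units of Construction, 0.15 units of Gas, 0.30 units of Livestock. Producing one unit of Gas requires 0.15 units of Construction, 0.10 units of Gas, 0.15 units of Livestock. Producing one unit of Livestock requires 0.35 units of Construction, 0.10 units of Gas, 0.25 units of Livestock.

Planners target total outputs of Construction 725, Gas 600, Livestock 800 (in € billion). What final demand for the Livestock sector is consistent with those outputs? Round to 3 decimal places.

d_L = 292.500

I − A =
  [   0.75    -0.15    -0.35]
  [  -0.15     0.90    -0.10]
  [  -0.30    -0.15     0.75]
d = (I − A) x:
  d_C = (+0.75)·725 + (-0.15)·600 + (-0.35)·800 = 173.750
  d_G = (-0.15)·725 + (+0.90)·600 + (-0.10)·800 = 351.250
  d_L = (-0.30)·725 + (-0.15)·600 + (+0.75)·800 = 292.500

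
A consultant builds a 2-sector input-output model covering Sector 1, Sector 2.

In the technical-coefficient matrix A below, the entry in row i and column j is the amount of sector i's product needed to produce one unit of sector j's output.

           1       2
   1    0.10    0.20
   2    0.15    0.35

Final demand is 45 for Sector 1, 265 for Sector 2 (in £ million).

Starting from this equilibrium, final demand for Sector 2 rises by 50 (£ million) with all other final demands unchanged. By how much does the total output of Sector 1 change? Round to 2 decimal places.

I − A =
  [   0.90    -0.20]
  [  -0.15     0.65]
det(I−A) = (0.90)(0.65) − (-0.20)(-0.15) = 0.5550
adj(I−A) = [[0.65, 0.20], [0.15, 0.90]]
(I − A)⁻¹ = adj(I−A) / det(I−A) ≈
  [   1.1712     0.3604]
  [   0.2703     1.6216]
Δx = (I − A)⁻¹ Δd with Δd having +50 in the Sector 2 component and 0 elsewhere.
So Δx_1 = L_12 · (+50), where L_12 = adj(I−A)_12 / det(I−A) = 0.20 / 0.5550.
Δx_1 = 0.20 × (+50) / 0.5550 = 10.00 / 0.5550 ≈ 18.02.

Δx_1 = 18.02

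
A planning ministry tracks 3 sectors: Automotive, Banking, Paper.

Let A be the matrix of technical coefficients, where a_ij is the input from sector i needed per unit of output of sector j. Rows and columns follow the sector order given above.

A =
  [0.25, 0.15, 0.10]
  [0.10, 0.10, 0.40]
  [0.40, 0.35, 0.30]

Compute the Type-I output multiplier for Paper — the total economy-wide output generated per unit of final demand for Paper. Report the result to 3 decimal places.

m_3 = 3.816

I − A =
  [   0.75    -0.15    -0.10]
  [  -0.10     0.90    -0.40]
  [  -0.40    -0.35     0.70]
Cofactors of I−A, C_ij = (−1)^(i+j)·(minor ij) (rows/columns in the sector order above):
  C_11 = (0.90)(0.70) − (-0.40)(-0.35) = 0.4900
  C_12 = −[(-0.10)(0.70) − (-0.40)(-0.40)] = 0.2300
  C_13 = (-0.10)(-0.35) − (0.90)(-0.40) = 0.3950
  C_21 = −[(-0.15)(0.70) − (-0.10)(-0.35)] = 0.1400
  C_22 = (0.75)(0.70) − (-0.10)(-0.40) = 0.4850
  C_23 = −[(0.75)(-0.35) − (-0.15)(-0.40)] = 0.3225
  C_31 = (-0.15)(-0.40) − (-0.10)(0.90) = 0.1500
  C_32 = −[(0.75)(-0.40) − (-0.10)(-0.10)] = 0.3100
  C_33 = (0.75)(0.90) − (-0.15)(-0.10) = 0.6600
det(I−A) = Σ_j (I−A)_1j·C_1j = (0.75)(0.4900) + (-0.15)(0.2300) + (-0.10)(0.3950) = 0.2935
adj(I−A) = Cᵀ =
  [ 0.4900   0.1400   0.1500]
  [ 0.2300   0.4850   0.3100]
  [ 0.3950   0.3225   0.6600]
(I − A)⁻¹ = adj(I−A) / det(I−A) ≈
  [   1.6695     0.4770     0.5111]
  [   0.7836     1.6525     1.0562]
  [   1.3458     1.0988     2.2487]
The output multiplier for sector j is the column-j sum of the Leontief inverse (I − A)⁻¹ = adj(I−A) / det(I−A).
Column 3 of adj(I−A): (0.1500, 0.3100, 0.6600); det(I−A) = 0.2935.
m_3 = (0.1500 + 0.3100 + 0.6600) / 0.2935 = 1.12 / 0.2935 ≈ 3.816.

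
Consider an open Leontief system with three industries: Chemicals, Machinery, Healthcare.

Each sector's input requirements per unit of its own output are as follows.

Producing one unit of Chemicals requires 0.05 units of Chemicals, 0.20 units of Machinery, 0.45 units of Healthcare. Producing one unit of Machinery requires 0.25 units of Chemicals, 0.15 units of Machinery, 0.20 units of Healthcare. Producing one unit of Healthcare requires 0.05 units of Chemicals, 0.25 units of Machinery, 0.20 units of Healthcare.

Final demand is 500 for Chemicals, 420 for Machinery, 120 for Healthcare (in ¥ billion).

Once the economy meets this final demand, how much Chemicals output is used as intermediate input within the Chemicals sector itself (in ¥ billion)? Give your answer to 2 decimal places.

I − A =
  [   0.95    -0.25    -0.05]
  [  -0.20     0.85    -0.25]
  [  -0.45    -0.20     0.80]
Cofactors of I−A, C_ij = (−1)^(i+j)·(minor ij) (rows/columns in the sector order above):
  C_11 = (0.85)(0.80) − (-0.25)(-0.20) = 0.6300
  C_12 = −[(-0.20)(0.80) − (-0.25)(-0.45)] = 0.2725
  C_13 = (-0.20)(-0.20) − (0.85)(-0.45) = 0.4225
  C_21 = −[(-0.25)(0.80) − (-0.05)(-0.20)] = 0.2100
  C_22 = (0.95)(0.80) − (-0.05)(-0.45) = 0.7375
  C_23 = −[(0.95)(-0.20) − (-0.25)(-0.45)] = 0.3025
  C_31 = (-0.25)(-0.25) − (-0.05)(0.85) = 0.1050
  C_32 = −[(0.95)(-0.25) − (-0.05)(-0.20)] = 0.2475
  C_33 = (0.95)(0.85) − (-0.25)(-0.20) = 0.7575
det(I−A) = Σ_j (I−A)_1j·C_1j = (0.95)(0.6300) + (-0.25)(0.2725) + (-0.05)(0.4225) = 0.50925
adj(I−A) = Cᵀ =
  [ 0.6300   0.2100   0.1050]
  [ 0.2725   0.7375   0.2475]
  [ 0.4225   0.3025   0.7575]
(I − A)⁻¹ = adj(I−A) / det(I−A) ≈
  [   1.2371     0.4124     0.2062]
  [   0.5351     1.4482     0.4860]
  [   0.8297     0.5940     1.4875]
First solve x = (I − A)⁻¹ d = adj(I−A)·d / det(I−A); in particular x_C = (0.6300·500 + 0.2100·420 + 0.1050·120) / 0.50925 = 415.80 / 0.50925 ≈ 816.4948.
Intermediate flow from C to C: z_CC = a_CC · x_C = 0.05 × 415.80 / 0.50925 = 20.79 / 0.50925 ≈ 40.82.

z_CC = 40.82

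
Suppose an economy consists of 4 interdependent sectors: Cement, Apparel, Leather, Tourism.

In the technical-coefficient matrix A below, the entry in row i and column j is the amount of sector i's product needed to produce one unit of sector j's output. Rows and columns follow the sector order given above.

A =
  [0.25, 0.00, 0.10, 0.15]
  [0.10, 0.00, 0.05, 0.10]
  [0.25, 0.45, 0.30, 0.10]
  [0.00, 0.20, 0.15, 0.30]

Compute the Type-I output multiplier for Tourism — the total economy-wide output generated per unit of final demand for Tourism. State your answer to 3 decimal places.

I − A =
  [   0.75     0.00    -0.10    -0.15]
  [  -0.10     1.00    -0.05    -0.10]
  [  -0.25    -0.45     0.70    -0.10]
  [   0.00    -0.20    -0.15     0.70]
Compute the cofactors C_ij = (−1)^(i+j)·(3×3 minor ij) of I−A; the adjugate is their transpose:
adj(I−A) = Cᵀ =
  [ 0.437500   0.064625   0.092000   0.116125]
  [ 0.060000   0.333125   0.046750   0.067125]
  [ 0.203500   0.258750   0.507000   0.153000]
  [ 0.060750   0.150625   0.122000   0.478625]
det(I−A) = Σ_j (I−A)_1j·C_1j = (0.75)(0.437500) + (0.00)(0.060000) + (-0.10)(0.203500) + (-0.15)(0.060750) = 0.2986625
(I − A)⁻¹ = adj(I−A) / det(I−A) ≈
  [   1.4649     0.2164     0.3080     0.3888]
  [   0.2009     1.1154     0.1565     0.2248]
  [   0.6814     0.8664     1.6976     0.5123]
  [   0.2034     0.5043     0.4085     1.6026]
The output multiplier for sector j is the column-j sum of the Leontief inverse (I − A)⁻¹ = adj(I−A) / det(I−A).
Column T of adj(I−A): (0.116125, 0.067125, 0.153000, 0.478625); det(I−A) = 0.2986625.
m_T = (0.116125 + 0.067125 + 0.153000 + 0.478625) / 0.2986625 = 0.814875 / 0.2986625 ≈ 2.728.

m_T = 2.728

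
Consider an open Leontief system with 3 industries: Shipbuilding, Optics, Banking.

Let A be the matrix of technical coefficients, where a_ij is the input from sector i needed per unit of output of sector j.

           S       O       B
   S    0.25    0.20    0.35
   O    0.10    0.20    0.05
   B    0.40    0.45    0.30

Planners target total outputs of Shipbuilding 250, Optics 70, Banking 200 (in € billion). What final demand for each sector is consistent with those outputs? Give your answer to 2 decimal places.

I − A =
  [   0.75    -0.20    -0.35]
  [  -0.10     0.80    -0.05]
  [  -0.40    -0.45     0.70]
d = (I − A) x:
  d_S = (+0.75)·250 + (-0.20)·70 + (-0.35)·200 = 103.50
  d_O = (-0.10)·250 + (+0.80)·70 + (-0.05)·200 = 21.00
  d_B = (-0.40)·250 + (-0.45)·70 + (+0.70)·200 = 8.50

d_S = 103.50, d_O = 21.00, d_B = 8.50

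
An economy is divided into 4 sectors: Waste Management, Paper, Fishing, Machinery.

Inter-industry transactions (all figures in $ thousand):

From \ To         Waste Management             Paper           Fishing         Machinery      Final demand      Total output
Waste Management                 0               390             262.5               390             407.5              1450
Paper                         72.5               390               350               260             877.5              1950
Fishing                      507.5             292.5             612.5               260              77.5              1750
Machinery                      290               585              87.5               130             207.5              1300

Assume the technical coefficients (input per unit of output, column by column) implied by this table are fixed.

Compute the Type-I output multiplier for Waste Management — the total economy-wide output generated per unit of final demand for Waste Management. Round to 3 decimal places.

Technical coefficients a_ij = z_ij / X_j:
  a_WW = 0/1450 = 0.00, a_PW = 72.5/1450 = 0.05, a_FW = 507.5/1450 = 0.35, a_MW = 290/1450 = 0.20
  a_WP = 390/1950 = 0.20, a_PP = 390/1950 = 0.20, a_FP = 292.5/1950 = 0.15, a_MP = 585/1950 = 0.30
  a_WF = 262.5/1750 = 0.15, a_PF = 350/1750 = 0.20, a_FF = 612.5/1750 = 0.35, a_MF = 87.5/1750 = 0.05
  a_WM = 390/1300 = 0.30, a_PM = 260/1300 = 0.20, a_FM = 260/1300 = 0.20, a_MM = 130/1300 = 0.10
I − A =
  [   1.00    -0.20    -0.15    -0.30]
  [  -0.05     0.80    -0.20    -0.20]
  [  -0.35    -0.15     0.65    -0.20]
  [  -0.20    -0.30    -0.05     0.90]
Compute the cofactors C_ij = (−1)^(i+j)·(3×3 minor ij) of I−A; the adjugate is their transpose:
adj(I−A) = Cᵀ =
  [ 0.380500   0.205000   0.167000   0.209500]
  [ 0.129250   0.477500   0.191500   0.191750]
  [ 0.278750   0.288500   0.590500   0.288250]
  [ 0.143125   0.220750   0.133750   0.426375]
det(I−A) = Σ_j (I−A)_1j·C_1j = (1.00)(0.380500) + (-0.20)(0.129250) + (-0.15)(0.278750) + (-0.30)(0.143125) = 0.2699
(I − A)⁻¹ = adj(I−A) / det(I−A) ≈
  [   1.4098     0.7595     0.6187     0.7762]
  [   0.4789     1.7692     0.7095     0.7104]
  [   1.0328     1.0689     2.1878     1.0680]
  [   0.5303     0.8179     0.4956     1.5798]
The output multiplier for sector j is the column-j sum of the Leontief inverse (I − A)⁻¹ = adj(I−A) / det(I−A).
Column W of adj(I−A): (0.380500, 0.129250, 0.278750, 0.143125); det(I−A) = 0.2699.
m_W = (0.380500 + 0.129250 + 0.278750 + 0.143125) / 0.2699 = 0.931625 / 0.2699 ≈ 3.452.

m_W = 3.452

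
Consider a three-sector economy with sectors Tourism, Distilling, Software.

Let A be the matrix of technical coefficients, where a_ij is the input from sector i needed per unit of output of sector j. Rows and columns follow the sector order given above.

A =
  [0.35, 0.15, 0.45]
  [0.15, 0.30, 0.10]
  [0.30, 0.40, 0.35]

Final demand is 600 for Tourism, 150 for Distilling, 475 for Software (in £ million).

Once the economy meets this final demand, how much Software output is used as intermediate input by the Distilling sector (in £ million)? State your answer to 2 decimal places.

I − A =
  [   0.65    -0.15    -0.45]
  [  -0.15     0.70    -0.10]
  [  -0.30    -0.40     0.65]
Cofactors of I−A, C_ij = (−1)^(i+j)·(minor ij) (rows/columns in the sector order above):
  C_11 = (0.70)(0.65) − (-0.10)(-0.40) = 0.4150
  C_12 = −[(-0.15)(0.65) − (-0.10)(-0.30)] = 0.1275
  C_13 = (-0.15)(-0.40) − (0.70)(-0.30) = 0.2700
  C_21 = −[(-0.15)(0.65) − (-0.45)(-0.40)] = 0.2775
  C_22 = (0.65)(0.65) − (-0.45)(-0.30) = 0.2875
  C_23 = −[(0.65)(-0.40) − (-0.15)(-0.30)] = 0.3050
  C_31 = (-0.15)(-0.10) − (-0.45)(0.70) = 0.3300
  C_32 = −[(0.65)(-0.10) − (-0.45)(-0.15)] = 0.1325
  C_33 = (0.65)(0.70) − (-0.15)(-0.15) = 0.4325
det(I−A) = Σ_j (I−A)_1j·C_1j = (0.65)(0.4150) + (-0.15)(0.1275) + (-0.45)(0.2700) = 0.129125
adj(I−A) = Cᵀ =
  [ 0.4150   0.2775   0.3300]
  [ 0.1275   0.2875   0.1325]
  [ 0.2700   0.3050   0.4325]
(I − A)⁻¹ = adj(I−A) / det(I−A) ≈
  [   3.2139     2.1491     2.5557]
  [   0.9874     2.2265     1.0261]
  [   2.0910     2.3621     3.3495]
First solve x = (I − A)⁻¹ d = adj(I−A)·d / det(I−A); in particular x_D = (0.1275·600 + 0.2875·150 + 0.1325·475) / 0.129125 = 182.5625 / 0.129125 ≈ 1413.8432.
Intermediate flow from S to D: z_SD = a_SD · x_D = 0.40 × 182.5625 / 0.129125 = 73.025 / 0.129125 ≈ 565.54.

z_SD = 565.54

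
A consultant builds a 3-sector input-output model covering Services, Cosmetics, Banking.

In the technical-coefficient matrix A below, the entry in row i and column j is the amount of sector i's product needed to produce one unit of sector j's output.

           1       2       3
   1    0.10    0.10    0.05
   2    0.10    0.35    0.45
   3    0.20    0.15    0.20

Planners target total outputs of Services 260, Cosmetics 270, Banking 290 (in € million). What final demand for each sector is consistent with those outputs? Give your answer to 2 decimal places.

I − A =
  [   0.90    -0.10    -0.05]
  [  -0.10     0.65    -0.45]
  [  -0.20    -0.15     0.80]
d = (I − A) x:
  d_1 = (+0.90)·260 + (-0.10)·270 + (-0.05)·290 = 192.50
  d_2 = (-0.10)·260 + (+0.65)·270 + (-0.45)·290 = 19.00
  d_3 = (-0.20)·260 + (-0.15)·270 + (+0.80)·290 = 139.50

d_1 = 192.50, d_2 = 19.00, d_3 = 139.50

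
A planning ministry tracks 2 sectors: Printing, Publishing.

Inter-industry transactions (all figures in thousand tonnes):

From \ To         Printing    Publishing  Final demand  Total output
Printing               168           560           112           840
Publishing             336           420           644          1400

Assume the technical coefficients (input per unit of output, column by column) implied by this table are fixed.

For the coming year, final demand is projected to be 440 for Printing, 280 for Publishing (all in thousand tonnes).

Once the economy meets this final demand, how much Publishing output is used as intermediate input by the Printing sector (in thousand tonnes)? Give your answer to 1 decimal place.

Technical coefficients a_ij = z_ij / X_j:
  a_11 = 168/840 = 0.20, a_21 = 336/840 = 0.40
  a_12 = 560/1400 = 0.40, a_22 = 420/1400 = 0.30
I − A =
  [   0.80    -0.40]
  [  -0.40     0.70]
det(I−A) = (0.80)(0.70) − (-0.40)(-0.40) = 0.4000
adj(I−A) = [[0.70, 0.40], [0.40, 0.80]]
(I − A)⁻¹ = adj(I−A) / det(I−A) ≈
  [   1.7500     1.0000]
  [   1.0000     2.0000]
First solve x = (I − A)⁻¹ d = adj(I−A)·d / det(I−A); in particular x_1 = (0.70·440 + 0.40·280) / 0.4000 = 420.00 / 0.4000 = 1050.000.
Intermediate flow from 2 to 1: z_21 = a_21 · x_1 = 0.40 × 420.00 / 0.4000 = 168.00 / 0.4000 = 420.0.

z_21 = 420.0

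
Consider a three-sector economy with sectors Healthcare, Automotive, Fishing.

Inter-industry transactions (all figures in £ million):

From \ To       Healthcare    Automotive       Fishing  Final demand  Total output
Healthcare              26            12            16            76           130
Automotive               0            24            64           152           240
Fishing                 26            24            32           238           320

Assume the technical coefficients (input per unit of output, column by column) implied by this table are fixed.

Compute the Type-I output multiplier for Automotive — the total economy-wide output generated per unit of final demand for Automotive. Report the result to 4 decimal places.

Technical coefficients a_ij = z_ij / X_j:
  a_11 = 26/130 = 0.20, a_21 = 0/130 = 0.00, a_31 = 26/130 = 0.20
  a_12 = 12/240 = 0.05, a_22 = 24/240 = 0.10, a_32 = 24/240 = 0.10
  a_13 = 16/320 = 0.05, a_23 = 64/320 = 0.20, a_33 = 32/320 = 0.10
I − A =
  [   0.80    -0.05    -0.05]
  [   0.00     0.90    -0.20]
  [  -0.20    -0.10     0.90]
Cofactors of I−A, C_ij = (−1)^(i+j)·(minor ij) (rows/columns in the sector order above):
  C_11 = (0.90)(0.90) − (-0.20)(-0.10) = 0.7900
  C_12 = −[(0.00)(0.90) − (-0.20)(-0.20)] = 0.0400
  C_13 = (0.00)(-0.10) − (0.90)(-0.20) = 0.1800
  C_21 = −[(-0.05)(0.90) − (-0.05)(-0.10)] = 0.0500
  C_22 = (0.80)(0.90) − (-0.05)(-0.20) = 0.7100
  C_23 = −[(0.80)(-0.10) − (-0.05)(-0.20)] = 0.0900
  C_31 = (-0.05)(-0.20) − (-0.05)(0.90) = 0.0550
  C_32 = −[(0.80)(-0.20) − (-0.05)(0.00)] = 0.1600
  C_33 = (0.80)(0.90) − (-0.05)(0.00) = 0.7200
det(I−A) = Σ_j (I−A)_1j·C_1j = (0.80)(0.7900) + (-0.05)(0.0400) + (-0.05)(0.1800) = 0.6210
adj(I−A) = Cᵀ =
  [ 0.7900   0.0500   0.0550]
  [ 0.0400   0.7100   0.1600]
  [ 0.1800   0.0900   0.7200]
(I − A)⁻¹ = adj(I−A) / det(I−A) ≈
  [   1.27214     0.08052     0.08857]
  [   0.06441     1.14332     0.25765]
  [   0.28986     0.14493     1.15942]
The output multiplier for sector j is the column-j sum of the Leontief inverse (I − A)⁻¹ = adj(I−A) / det(I−A).
Column 2 of adj(I−A): (0.0500, 0.7100, 0.0900); det(I−A) = 0.6210.
m_2 = (0.0500 + 0.7100 + 0.0900) / 0.6210 = 0.85 / 0.6210 ≈ 1.3688.

m_2 = 1.3688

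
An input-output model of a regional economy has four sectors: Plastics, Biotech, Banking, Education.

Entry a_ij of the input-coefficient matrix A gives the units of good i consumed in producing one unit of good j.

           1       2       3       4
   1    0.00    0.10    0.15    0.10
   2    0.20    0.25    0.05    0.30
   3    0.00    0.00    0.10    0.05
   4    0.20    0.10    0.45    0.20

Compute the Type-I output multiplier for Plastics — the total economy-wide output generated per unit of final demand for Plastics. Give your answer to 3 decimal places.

I − A =
  [   1.00    -0.10    -0.15    -0.10]
  [  -0.20     0.75    -0.05    -0.30]
  [   0.00     0.00     0.90    -0.05]
  [  -0.20    -0.10    -0.45     0.80]
Compute the cofactors C_ij = (−1)^(i+j)·(3×3 minor ij) of I−A; the adjugate is their transpose:
adj(I−A) = Cᵀ =
  [ 0.495875   0.079500   0.137250   0.100375]
  [ 0.194000   0.678000   0.216000   0.292000]
  [ 0.008500   0.006000   0.531000   0.036500]
  [ 0.153000   0.108000   0.360000   0.657000]
det(I−A) = Σ_j (I−A)_1j·C_1j = (1.00)(0.495875) + (-0.10)(0.194000) + (-0.15)(0.008500) + (-0.10)(0.153000) = 0.4599
(I − A)⁻¹ = adj(I−A) / det(I−A) ≈
  [   1.0782     0.1729     0.2984     0.2183]
  [   0.4218     1.4742     0.4697     0.6349]
  [   0.0185     0.0130     1.1546     0.0794]
  [   0.3327     0.2348     0.7828     1.4286]
The output multiplier for sector j is the column-j sum of the Leontief inverse (I − A)⁻¹ = adj(I−A) / det(I−A).
Column 1 of adj(I−A): (0.495875, 0.194000, 0.008500, 0.153000); det(I−A) = 0.4599.
m_1 = (0.495875 + 0.194000 + 0.008500 + 0.153000) / 0.4599 = 0.851375 / 0.4599 ≈ 1.851.

m_1 = 1.851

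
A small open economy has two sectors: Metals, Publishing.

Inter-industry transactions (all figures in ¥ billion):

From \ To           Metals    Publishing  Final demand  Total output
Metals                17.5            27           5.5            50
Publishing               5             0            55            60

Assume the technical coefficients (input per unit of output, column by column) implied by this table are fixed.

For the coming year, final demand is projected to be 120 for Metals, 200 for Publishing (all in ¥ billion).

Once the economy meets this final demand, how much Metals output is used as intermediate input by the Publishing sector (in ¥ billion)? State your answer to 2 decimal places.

z_MP = 105.62

Technical coefficients a_ij = z_ij / X_j:
  a_MM = 17.5/50 = 0.35, a_PM = 5/50 = 0.10
  a_MP = 27/60 = 0.45, a_PP = 0/60 = 0.00
I − A =
  [   0.65    -0.45]
  [  -0.10     1.00]
det(I−A) = (0.65)(1.00) − (-0.45)(-0.10) = 0.6050
adj(I−A) = [[1.00, 0.45], [0.10, 0.65]]
(I − A)⁻¹ = adj(I−A) / det(I−A) ≈
  [   1.6529     0.7438]
  [   0.1653     1.0744]
First solve x = (I − A)⁻¹ d = adj(I−A)·d / det(I−A); in particular x_P = (0.10·120 + 0.65·200) / 0.6050 = 142.00 / 0.6050 ≈ 234.7107.
Intermediate flow from M to P: z_MP = a_MP · x_P = 0.45 × 142.00 / 0.6050 = 63.90 / 0.6050 ≈ 105.62.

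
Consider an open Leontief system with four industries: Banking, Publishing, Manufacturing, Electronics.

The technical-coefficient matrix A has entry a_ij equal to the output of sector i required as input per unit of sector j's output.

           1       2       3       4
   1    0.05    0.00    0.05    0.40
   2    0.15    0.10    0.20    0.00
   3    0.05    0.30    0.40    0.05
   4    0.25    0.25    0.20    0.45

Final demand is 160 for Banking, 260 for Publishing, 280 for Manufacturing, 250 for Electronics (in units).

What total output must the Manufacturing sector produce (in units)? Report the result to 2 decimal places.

x_3 = 987.04

I − A =
  [   0.95     0.00    -0.05    -0.40]
  [  -0.15     0.90    -0.20     0.00]
  [  -0.05    -0.30     0.60    -0.05]
  [  -0.25    -0.25    -0.20     0.55]
Compute the cofactors C_ij = (−1)^(i+j)·(3×3 minor ij) of I−A; the adjugate is their transpose:
adj(I−A) = Cᵀ =
  [ 0.252500   0.092875   0.116750   0.194250]
  [ 0.056000   0.238000   0.100625   0.049875]
  [ 0.062625   0.143625   0.365250   0.078750]
  [ 0.163000   0.202625   0.231625   0.451500]
det(I−A) = Σ_j (I−A)_1j·C_1j = (0.95)(0.252500) + (0.00)(0.056000) + (-0.05)(0.062625) + (-0.40)(0.163000) = 0.17154375
(I − A)⁻¹ = adj(I−A) / det(I−A) ≈
  [   1.4719     0.5414     0.6806     1.1324]
  [   0.3264     1.3874     0.5866     0.2907]
  [   0.3651     0.8372     2.1292     0.4591]
  [   0.9502     1.1812     1.3502     2.6320]
x = (I − A)⁻¹ d = adj(I−A)·d / det(I−A), with det(I−A) = 0.17154375:
  x_1 = (0.252500·160 + 0.092875·260 + 0.116750·280 + 0.194250·250) / 0.17154375 = 145.80 / 0.17154375 ≈ 849.93
  x_2 = (0.056000·160 + 0.238000·260 + 0.100625·280 + 0.049875·250) / 0.17154375 = 111.48375 / 0.17154375 ≈ 649.89
  x_3 = (0.062625·160 + 0.143625·260 + 0.365250·280 + 0.078750·250) / 0.17154375 = 169.32 / 0.17154375 ≈ 987.04
  x_4 = (0.163000·160 + 0.202625·260 + 0.231625·280 + 0.451500·250) / 0.17154375 = 256.4925 / 0.17154375 ≈ 1495.20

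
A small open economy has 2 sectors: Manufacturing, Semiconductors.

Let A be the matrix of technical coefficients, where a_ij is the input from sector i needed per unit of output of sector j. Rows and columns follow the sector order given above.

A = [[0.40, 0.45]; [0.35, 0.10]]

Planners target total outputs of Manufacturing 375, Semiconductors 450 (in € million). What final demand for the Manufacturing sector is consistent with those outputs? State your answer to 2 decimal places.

I − A =
  [   0.60    -0.45]
  [  -0.35     0.90]
d = (I − A) x:
  d_M = (+0.60)·375 + (-0.45)·450 = 22.50
  d_S = (-0.35)·375 + (+0.90)·450 = 273.75

d_M = 22.50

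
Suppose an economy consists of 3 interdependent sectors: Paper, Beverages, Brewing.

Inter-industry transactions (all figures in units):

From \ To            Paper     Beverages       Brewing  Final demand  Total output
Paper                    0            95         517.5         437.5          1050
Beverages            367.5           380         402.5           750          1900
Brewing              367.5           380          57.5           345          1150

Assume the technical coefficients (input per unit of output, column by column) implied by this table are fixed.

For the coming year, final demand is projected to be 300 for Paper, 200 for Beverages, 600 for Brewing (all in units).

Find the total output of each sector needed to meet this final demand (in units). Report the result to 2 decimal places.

Technical coefficients a_ij = z_ij / X_j:
  a_11 = 0/1050 = 0.00, a_21 = 367.5/1050 = 0.35, a_31 = 367.5/1050 = 0.35
  a_12 = 95/1900 = 0.05, a_22 = 380/1900 = 0.20, a_32 = 380/1900 = 0.20
  a_13 = 517.5/1150 = 0.45, a_23 = 402.5/1150 = 0.35, a_33 = 57.5/1150 = 0.05
I − A =
  [   1.00    -0.05    -0.45]
  [  -0.35     0.80    -0.35]
  [  -0.35    -0.20     0.95]
Cofactors of I−A, C_ij = (−1)^(i+j)·(minor ij) (rows/columns in the sector order above):
  C_11 = (0.80)(0.95) − (-0.35)(-0.20) = 0.6900
  C_12 = −[(-0.35)(0.95) − (-0.35)(-0.35)] = 0.4550
  C_13 = (-0.35)(-0.20) − (0.80)(-0.35) = 0.3500
  C_21 = −[(-0.05)(0.95) − (-0.45)(-0.20)] = 0.1375
  C_22 = (1.00)(0.95) − (-0.45)(-0.35) = 0.7925
  C_23 = −[(1.00)(-0.20) − (-0.05)(-0.35)] = 0.2175
  C_31 = (-0.05)(-0.35) − (-0.45)(0.80) = 0.3775
  C_32 = −[(1.00)(-0.35) − (-0.45)(-0.35)] = 0.5075
  C_33 = (1.00)(0.80) − (-0.05)(-0.35) = 0.7825
det(I−A) = Σ_j (I−A)_1j·C_1j = (1.00)(0.6900) + (-0.05)(0.4550) + (-0.45)(0.3500) = 0.50975
adj(I−A) = Cᵀ =
  [ 0.6900   0.1375   0.3775]
  [ 0.4550   0.7925   0.5075]
  [ 0.3500   0.2175   0.7825]
(I − A)⁻¹ = adj(I−A) / det(I−A) ≈
  [   1.3536     0.2697     0.7406]
  [   0.8926     1.5547     0.9956]
  [   0.6866     0.4267     1.5351]
x = (I − A)⁻¹ d = adj(I−A)·d / det(I−A), with det(I−A) = 0.50975:
  x_1 = (0.6900·300 + 0.1375·200 + 0.3775·600) / 0.50975 = 461.00 / 0.50975 ≈ 904.36
  x_2 = (0.4550·300 + 0.7925·200 + 0.5075·600) / 0.50975 = 599.50 / 0.50975 ≈ 1176.07
  x_3 = (0.3500·300 + 0.2175·200 + 0.7825·600) / 0.50975 = 618.00 / 0.50975 ≈ 1212.36

x_1 = 904.36, x_2 = 1176.07, x_3 = 1212.36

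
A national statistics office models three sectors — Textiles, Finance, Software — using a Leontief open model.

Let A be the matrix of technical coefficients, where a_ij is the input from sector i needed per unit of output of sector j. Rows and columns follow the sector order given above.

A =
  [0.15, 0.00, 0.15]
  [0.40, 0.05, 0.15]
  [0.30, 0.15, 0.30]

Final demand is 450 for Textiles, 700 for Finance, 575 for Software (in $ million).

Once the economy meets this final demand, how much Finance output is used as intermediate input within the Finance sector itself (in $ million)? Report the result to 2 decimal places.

z_FF = 64.63

I − A =
  [   0.85     0.00    -0.15]
  [  -0.40     0.95    -0.15]
  [  -0.30    -0.15     0.70]
Cofactors of I−A, C_ij = (−1)^(i+j)·(minor ij) (rows/columns in the sector order above):
  C_11 = (0.95)(0.70) − (-0.15)(-0.15) = 0.6425
  C_12 = −[(-0.40)(0.70) − (-0.15)(-0.30)] = 0.3250
  C_13 = (-0.40)(-0.15) − (0.95)(-0.30) = 0.3450
  C_21 = −[(0.00)(0.70) − (-0.15)(-0.15)] = 0.0225
  C_22 = (0.85)(0.70) − (-0.15)(-0.30) = 0.5500
  C_23 = −[(0.85)(-0.15) − (0.00)(-0.30)] = 0.1275
  C_31 = (0.00)(-0.15) − (-0.15)(0.95) = 0.1425
  C_32 = −[(0.85)(-0.15) − (-0.15)(-0.40)] = 0.1875
  C_33 = (0.85)(0.95) − (0.00)(-0.40) = 0.8075
det(I−A) = Σ_j (I−A)_1j·C_1j = (0.85)(0.6425) + (0.00)(0.3250) + (-0.15)(0.3450) = 0.494375
adj(I−A) = Cᵀ =
  [ 0.6425   0.0225   0.1425]
  [ 0.3250   0.5500   0.1875]
  [ 0.3450   0.1275   0.8075]
(I − A)⁻¹ = adj(I−A) / det(I−A) ≈
  [   1.2996     0.0455     0.2882]
  [   0.6574     1.1125     0.3793]
  [   0.6979     0.2579     1.6334]
First solve x = (I − A)⁻¹ d = adj(I−A)·d / det(I−A); in particular x_F = (0.3250·450 + 0.5500·700 + 0.1875·575) / 0.494375 = 639.0625 / 0.494375 ≈ 1292.6675.
Intermediate flow from F to F: z_FF = a_FF · x_F = 0.05 × 639.0625 / 0.494375 = 31.953125 / 0.494375 ≈ 64.63.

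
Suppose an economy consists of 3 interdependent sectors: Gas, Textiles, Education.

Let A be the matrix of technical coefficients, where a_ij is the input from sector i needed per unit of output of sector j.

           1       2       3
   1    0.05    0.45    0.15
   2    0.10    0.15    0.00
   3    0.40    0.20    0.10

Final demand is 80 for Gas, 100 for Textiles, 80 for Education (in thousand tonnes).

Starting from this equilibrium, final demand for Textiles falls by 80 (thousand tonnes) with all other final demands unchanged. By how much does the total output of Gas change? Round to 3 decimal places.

I − A =
  [   0.95    -0.45    -0.15]
  [  -0.10     0.85     0.00]
  [  -0.40    -0.20     0.90]
Cofactors of I−A, C_ij = (−1)^(i+j)·(minor ij) (rows/columns in the sector order above):
  C_11 = (0.85)(0.90) − (0.00)(-0.20) = 0.7650
  C_12 = −[(-0.10)(0.90) − (0.00)(-0.40)] = 0.0900
  C_13 = (-0.10)(-0.20) − (0.85)(-0.40) = 0.3600
  C_21 = −[(-0.45)(0.90) − (-0.15)(-0.20)] = 0.4350
  C_22 = (0.95)(0.90) − (-0.15)(-0.40) = 0.7950
  C_23 = −[(0.95)(-0.20) − (-0.45)(-0.40)] = 0.3700
  C_31 = (-0.45)(0.00) − (-0.15)(0.85) = 0.1275
  C_32 = −[(0.95)(0.00) − (-0.15)(-0.10)] = 0.0150
  C_33 = (0.95)(0.85) − (-0.45)(-0.10) = 0.7625
det(I−A) = Σ_j (I−A)_1j·C_1j = (0.95)(0.7650) + (-0.45)(0.0900) + (-0.15)(0.3600) = 0.63225
adj(I−A) = Cᵀ =
  [ 0.7650   0.4350   0.1275]
  [ 0.0900   0.7950   0.0150]
  [ 0.3600   0.3700   0.7625]
(I − A)⁻¹ = adj(I−A) / det(I−A) ≈
  [   1.2100     0.6880     0.2017]
  [   0.1423     1.2574     0.0237]
  [   0.5694     0.5852     1.2060]
Δx = (I − A)⁻¹ Δd with Δd having -80 in the Textiles component and 0 elsewhere.
So Δx_1 = L_12 · (-80), where L_12 = adj(I−A)_12 / det(I−A) = 0.4350 / 0.63225.
Δx_1 = 0.4350 × (-80) / 0.63225 = -34.80 / 0.63225 ≈ -55.042.

Δx_1 = -55.042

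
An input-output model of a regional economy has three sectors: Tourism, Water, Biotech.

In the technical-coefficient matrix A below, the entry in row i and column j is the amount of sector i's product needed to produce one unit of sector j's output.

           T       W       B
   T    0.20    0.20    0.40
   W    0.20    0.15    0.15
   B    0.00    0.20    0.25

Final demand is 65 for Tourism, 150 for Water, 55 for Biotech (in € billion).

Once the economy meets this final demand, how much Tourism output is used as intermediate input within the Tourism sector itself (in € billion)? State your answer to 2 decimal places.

z_TT = 42.88

I − A =
  [   0.80    -0.20    -0.40]
  [  -0.20     0.85    -0.15]
  [   0.00    -0.20     0.75]
Cofactors of I−A, C_ij = (−1)^(i+j)·(minor ij) (rows/columns in the sector order above):
  C_11 = (0.85)(0.75) − (-0.15)(-0.20) = 0.6075
  C_12 = −[(-0.20)(0.75) − (-0.15)(0.00)] = 0.1500
  C_13 = (-0.20)(-0.20) − (0.85)(0.00) = 0.0400
  C_21 = −[(-0.20)(0.75) − (-0.40)(-0.20)] = 0.2300
  C_22 = (0.80)(0.75) − (-0.40)(0.00) = 0.6000
  C_23 = −[(0.80)(-0.20) − (-0.20)(0.00)] = 0.1600
  C_31 = (-0.20)(-0.15) − (-0.40)(0.85) = 0.3700
  C_32 = −[(0.80)(-0.15) − (-0.40)(-0.20)] = 0.2000
  C_33 = (0.80)(0.85) − (-0.20)(-0.20) = 0.6400
det(I−A) = Σ_j (I−A)_1j·C_1j = (0.80)(0.6075) + (-0.20)(0.1500) + (-0.40)(0.0400) = 0.4400
adj(I−A) = Cᵀ =
  [ 0.6075   0.2300   0.3700]
  [ 0.1500   0.6000   0.2000]
  [ 0.0400   0.1600   0.6400]
(I − A)⁻¹ = adj(I−A) / det(I−A) ≈
  [   1.3807     0.5227     0.8409]
  [   0.3409     1.3636     0.4545]
  [   0.0909     0.3636     1.4545]
First solve x = (I − A)⁻¹ d = adj(I−A)·d / det(I−A); in particular x_T = (0.6075·65 + 0.2300·150 + 0.3700·55) / 0.4400 = 94.3375 / 0.4400 ≈ 214.4034.
Intermediate flow from T to T: z_TT = a_TT · x_T = 0.20 × 94.3375 / 0.4400 = 18.8675 / 0.4400 ≈ 42.88.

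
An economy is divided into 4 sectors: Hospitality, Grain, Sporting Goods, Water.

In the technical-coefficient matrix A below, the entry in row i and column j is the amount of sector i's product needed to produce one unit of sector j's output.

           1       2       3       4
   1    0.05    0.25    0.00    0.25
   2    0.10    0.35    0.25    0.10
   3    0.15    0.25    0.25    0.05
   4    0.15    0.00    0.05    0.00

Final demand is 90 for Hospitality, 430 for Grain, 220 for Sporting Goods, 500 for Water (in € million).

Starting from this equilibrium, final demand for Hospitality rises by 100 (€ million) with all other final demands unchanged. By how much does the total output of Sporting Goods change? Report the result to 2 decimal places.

I − A =
  [   0.95    -0.25     0.00    -0.25]
  [  -0.10     0.65    -0.25    -0.10]
  [  -0.15    -0.25     0.75    -0.05]
  [  -0.15     0.00    -0.05     1.00]
Compute the cofactors C_ij = (−1)^(i+j)·(3×3 minor ij) of I−A; the adjugate is their transpose:
adj(I−A) = Cᵀ =
  [ 0.422125   0.190000   0.071875   0.128125]
  [ 0.126125   0.680125   0.234125   0.111250]
  [ 0.131125   0.267500   0.564375   0.087750]
  [ 0.069875   0.041875   0.039000   0.375625]
det(I−A) = Σ_j (I−A)_1j·C_1j = (0.95)(0.422125) + (-0.25)(0.126125) + (0.00)(0.131125) + (-0.25)(0.069875) = 0.35201875
(I − A)⁻¹ = adj(I−A) / det(I−A) ≈
  [   1.1992     0.5397     0.2042     0.3640]
  [   0.3583     1.9321     0.6651     0.3160]
  [   0.3725     0.7599     1.6033     0.2493]
  [   0.1985     0.1190     0.1108     1.0671]
Δx = (I − A)⁻¹ Δd with Δd having +100 in the Hospitality component and 0 elsewhere.
So Δx_3 = L_31 · (+100), where L_31 = adj(I−A)_31 / det(I−A) = 0.131125 / 0.35201875.
Δx_3 = 0.131125 × (+100) / 0.35201875 = 13.1125 / 0.35201875 ≈ 37.25.

Δx_3 = 37.25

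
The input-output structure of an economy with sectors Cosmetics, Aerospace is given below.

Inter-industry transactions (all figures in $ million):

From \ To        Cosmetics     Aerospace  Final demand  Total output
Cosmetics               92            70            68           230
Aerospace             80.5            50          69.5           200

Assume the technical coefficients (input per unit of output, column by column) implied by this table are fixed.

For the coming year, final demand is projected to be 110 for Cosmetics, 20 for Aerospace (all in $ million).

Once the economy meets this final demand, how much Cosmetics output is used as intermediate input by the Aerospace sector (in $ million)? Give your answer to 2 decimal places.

Technical coefficients a_ij = z_ij / X_j:
  a_11 = 92/230 = 0.40, a_21 = 80.5/230 = 0.35
  a_12 = 70/200 = 0.35, a_22 = 50/200 = 0.25
I − A =
  [   0.60    -0.35]
  [  -0.35     0.75]
det(I−A) = (0.60)(0.75) − (-0.35)(-0.35) = 0.3275
adj(I−A) = [[0.75, 0.35], [0.35, 0.60]]
(I − A)⁻¹ = adj(I−A) / det(I−A) ≈
  [   2.2901     1.0687]
  [   1.0687     1.8321]
First solve x = (I − A)⁻¹ d = adj(I−A)·d / det(I−A); in particular x_2 = (0.35·110 + 0.60·20) / 0.3275 = 50.50 / 0.3275 ≈ 154.1985.
Intermediate flow from 1 to 2: z_12 = a_12 · x_2 = 0.35 × 50.50 / 0.3275 = 17.675 / 0.3275 ≈ 53.97.

z_12 = 53.97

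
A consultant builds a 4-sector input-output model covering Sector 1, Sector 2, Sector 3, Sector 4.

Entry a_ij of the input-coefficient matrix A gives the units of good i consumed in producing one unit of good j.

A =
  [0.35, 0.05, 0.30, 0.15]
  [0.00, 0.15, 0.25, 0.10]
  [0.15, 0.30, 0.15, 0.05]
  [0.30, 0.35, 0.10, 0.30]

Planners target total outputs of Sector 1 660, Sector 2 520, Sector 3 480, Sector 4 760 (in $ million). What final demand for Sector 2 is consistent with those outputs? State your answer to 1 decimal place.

I − A =
  [   0.65    -0.05    -0.30    -0.15]
  [   0.00     0.85    -0.25    -0.10]
  [  -0.15    -0.30     0.85    -0.05]
  [  -0.30    -0.35    -0.10     0.70]
d = (I − A) x:
  d_1 = (+0.65)·660 + (-0.05)·520 + (-0.30)·480 + (-0.15)·760 = 145.0
  d_2 = (+0.00)·660 + (+0.85)·520 + (-0.25)·480 + (-0.10)·760 = 246.0
  d_3 = (-0.15)·660 + (-0.30)·520 + (+0.85)·480 + (-0.05)·760 = 115.0
  d_4 = (-0.30)·660 + (-0.35)·520 + (-0.10)·480 + (+0.70)·760 = 104.0

d_2 = 246.0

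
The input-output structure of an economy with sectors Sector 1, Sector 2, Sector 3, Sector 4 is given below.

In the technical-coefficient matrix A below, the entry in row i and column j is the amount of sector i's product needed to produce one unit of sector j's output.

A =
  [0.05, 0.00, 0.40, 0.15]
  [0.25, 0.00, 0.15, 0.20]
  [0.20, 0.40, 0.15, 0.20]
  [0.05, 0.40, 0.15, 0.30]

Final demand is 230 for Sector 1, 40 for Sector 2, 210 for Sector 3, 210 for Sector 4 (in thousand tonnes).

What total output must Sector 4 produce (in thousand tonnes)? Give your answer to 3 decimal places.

x_4 = 834.585

I − A =
  [   0.95     0.00    -0.40    -0.15]
  [  -0.25     1.00    -0.15    -0.20]
  [  -0.20    -0.40     0.85    -0.20]
  [  -0.05    -0.40    -0.15     0.70]
Compute the cofactors C_ij = (−1)^(i+j)·(3×3 minor ij) of I−A; the adjugate is their transpose:
adj(I−A) = Cᵀ =
  [ 0.431000   0.204000   0.279500   0.230500]
  [ 0.178250   0.465875   0.206750   0.230375]
  [ 0.228000   0.351000   0.566500   0.311000]
  [ 0.181500   0.356000   0.259500   0.630500]
det(I−A) = Σ_j (I−A)_1j·C_1j = (0.95)(0.431000) + (0.00)(0.178250) + (-0.40)(0.228000) + (-0.15)(0.181500) = 0.291025
(I − A)⁻¹ = adj(I−A) / det(I−A) ≈
  [   1.4810     0.7010     0.9604     0.7920]
  [   0.6125     1.6008     0.7104     0.7916]
  [   0.7834     1.2061     1.9466     1.0686]
  [   0.6237     1.2233     0.8917     2.1665]
x = (I − A)⁻¹ d = adj(I−A)·d / det(I−A), with det(I−A) = 0.291025:
  x_1 = (0.431000·230 + 0.204000·40 + 0.279500·210 + 0.230500·210) / 0.291025 = 214.39 / 0.291025 ≈ 736.672
  x_2 = (0.178250·230 + 0.465875·40 + 0.206750·210 + 0.230375·210) / 0.291025 = 151.42875 / 0.291025 ≈ 520.329
  x_3 = (0.228000·230 + 0.351000·40 + 0.566500·210 + 0.311000·210) / 0.291025 = 250.755 / 0.291025 ≈ 861.627
  x_4 = (0.181500·230 + 0.356000·40 + 0.259500·210 + 0.630500·210) / 0.291025 = 242.885 / 0.291025 ≈ 834.585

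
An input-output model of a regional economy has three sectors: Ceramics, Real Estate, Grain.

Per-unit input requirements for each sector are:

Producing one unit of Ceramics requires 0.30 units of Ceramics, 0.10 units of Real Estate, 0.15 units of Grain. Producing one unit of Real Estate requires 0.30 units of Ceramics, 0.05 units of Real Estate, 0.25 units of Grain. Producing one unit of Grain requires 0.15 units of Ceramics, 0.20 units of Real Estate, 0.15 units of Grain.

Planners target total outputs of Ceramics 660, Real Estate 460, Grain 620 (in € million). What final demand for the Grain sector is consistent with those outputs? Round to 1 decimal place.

d_G = 313.0

I − A =
  [   0.70    -0.30    -0.15]
  [  -0.10     0.95    -0.20]
  [  -0.15    -0.25     0.85]
d = (I − A) x:
  d_C = (+0.70)·660 + (-0.30)·460 + (-0.15)·620 = 231.0
  d_R = (-0.10)·660 + (+0.95)·460 + (-0.20)·620 = 247.0
  d_G = (-0.15)·660 + (-0.25)·460 + (+0.85)·620 = 313.0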